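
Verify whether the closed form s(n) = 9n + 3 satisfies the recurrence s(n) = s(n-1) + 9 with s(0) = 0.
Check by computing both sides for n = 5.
From the recurrence with s(0) = 0:
  s(0) = 0, s(1) = 9, s(2) = 18, s(3) = 27, s(4) = 36, s(5) = 45
  so the recurrence gives s(5) = 45.
From the proposed closed form s(n) = 9n + 3:
  s(5) = 48.
The recurrence gives 45 but the closed form gives 48, so the closed form does not satisfy the recurrence.

No, the closed form is incorrect.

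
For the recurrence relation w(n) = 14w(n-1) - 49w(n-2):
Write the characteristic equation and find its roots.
Substitute w(n) = rⁿ and divide through by rⁿ⁻²: r² - 14r + 49 = 0
Factor: (r - 7)² = 0, so r = 7 (double root).
General solution: w(n) = (A + Bn)·7ⁿ

Characteristic: r² - 14r + 49 = 0, Roots: r = 7 (double root)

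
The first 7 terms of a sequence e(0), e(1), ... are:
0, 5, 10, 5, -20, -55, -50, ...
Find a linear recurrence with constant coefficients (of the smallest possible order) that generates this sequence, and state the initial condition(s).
Look for the lowest-order linear relation among consecutive terms.
Observation: e(n) - 2·e(n-1) - (-3)·e(n-2) = 0 holds for the shown terms, and no order-1 relation e(n) = α·e(n-1) + β fits.
Check at n=3: 2·10 + (-3)·5 = 5. ✓

e(n) = 2e(n-1) - 3e(n-2), e(0) = 0, e(1) = 5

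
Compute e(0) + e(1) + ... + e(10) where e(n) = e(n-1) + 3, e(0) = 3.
Computing the sequence terms: 3, 6, 9, 12, 15, 18, 21, 24, 27, 30, 33
Adding these values together:

198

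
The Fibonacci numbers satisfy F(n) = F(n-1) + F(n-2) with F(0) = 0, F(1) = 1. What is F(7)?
Computing the sequence terms:
0, 1, 1, 2, 3, 5, 8, 13

13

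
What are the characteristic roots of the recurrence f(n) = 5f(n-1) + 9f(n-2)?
Substitute f(n) = rⁿ and divide through by rⁿ⁻²: r² - 5r - 9 = 0
Discriminant: 5² + 4·9 = 61, not a perfect square, so by the quadratic formula r = (5 ± √61)/2.
General solution: f(n) = A·r₁ⁿ + B·r₂ⁿ where r₁,r₂ = (5 ± √61)/2

Characteristic: r² - 5r - 9 = 0, Roots: r = (5 ± √61)/2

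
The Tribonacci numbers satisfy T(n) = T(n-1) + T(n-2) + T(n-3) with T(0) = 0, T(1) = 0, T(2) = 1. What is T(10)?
Computing the sequence terms:
0, 0, 1, 1, 2, 4, 7, 13, 24, 44, 81

81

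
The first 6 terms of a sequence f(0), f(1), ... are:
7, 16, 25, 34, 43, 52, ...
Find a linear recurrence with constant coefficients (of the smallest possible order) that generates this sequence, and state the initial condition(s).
Look for the lowest-order linear relation among consecutive terms.
Observation: consecutive differences are constant (= 9).
Check at n=2: 1·16 + 9 = 25. ✓

f(n) = f(n-1) + 9, f(0) = 7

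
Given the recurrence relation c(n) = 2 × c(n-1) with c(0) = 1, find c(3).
Computing step by step:
c(0) = 1
c(1) = 2 × 1 = 2
c(2) = 2 × 2 = 4
c(3) = 2 × 4 = 8

8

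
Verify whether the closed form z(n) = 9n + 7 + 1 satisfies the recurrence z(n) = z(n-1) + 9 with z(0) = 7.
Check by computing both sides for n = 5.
From the recurrence with z(0) = 7:
  z(0) = 7, z(1) = 16, z(2) = 25, z(3) = 34, z(4) = 43, z(5) = 52
  so the recurrence gives z(5) = 52.
From the proposed closed form z(n) = 9n + 7 + 1:
  z(5) = 53.
The recurrence gives 52 but the closed form gives 53, so the closed form does not satisfy the recurrence.

No, the closed form is incorrect.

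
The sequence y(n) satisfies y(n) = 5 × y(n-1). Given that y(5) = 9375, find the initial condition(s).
In general y(n) = 5ⁿ · y(0). At n = 5: y(0) = y(5) / 5^5 = 9375 / 3125 = 3.

y(0) = 3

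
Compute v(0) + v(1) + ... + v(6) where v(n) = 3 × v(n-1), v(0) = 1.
Computing the sequence terms: 1, 3, 9, 27, 81, 243, 729
Adding these values together:

1093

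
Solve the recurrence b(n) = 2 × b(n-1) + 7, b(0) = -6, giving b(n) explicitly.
Recurrence: b(n) = 2 × b(n-1) + 7, initial: b(0) = -6.
Try b(n) = A·2ⁿ + C. Substituting: A·2ⁿ + C = 2(A·2ⁿ⁻¹ + C) + 7 = A·2ⁿ + 2C + 7, so C = 2C + 7, giving C = -7. Then b(0) = A - 7 = -6 gives A = 1.

b(n) = 2ⁿ - 7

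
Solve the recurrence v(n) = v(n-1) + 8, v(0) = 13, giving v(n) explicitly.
Recurrence: v(n) = v(n-1) + 8, initial: v(0) = 13.
Each step adds 8, so v(n) = v(0) + 8n = 8n + 13.

v(n) = 8n + 13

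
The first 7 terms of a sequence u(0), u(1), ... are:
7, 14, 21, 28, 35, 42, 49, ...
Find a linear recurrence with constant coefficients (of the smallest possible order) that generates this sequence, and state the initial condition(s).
Look for the lowest-order linear relation among consecutive terms.
Observation: consecutive differences are constant (= 7).
Check at n=2: 1·14 + 7 = 21. ✓

u(n) = u(n-1) + 7, u(0) = 7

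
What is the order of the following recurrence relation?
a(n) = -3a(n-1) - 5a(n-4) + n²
The order is the largest lag k for which a(n-k) appears. Here the deepest term is a(n-4) (the n² term is non-homogeneous and does not affect the order), so the order is 4.

Order 4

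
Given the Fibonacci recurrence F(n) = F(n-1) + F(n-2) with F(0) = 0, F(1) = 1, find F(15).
Computing the sequence terms:
0, 1, 1, 2, 3, 5, 8, 13, 21, 34, 55, 89, 144, 233, 377, 610

610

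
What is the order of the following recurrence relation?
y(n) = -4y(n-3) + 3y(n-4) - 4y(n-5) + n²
The order is the largest lag k for which y(n-k) appears. Here the deepest term is y(n-5) (the n² term is non-homogeneous and does not affect the order), so the order is 5.

Order 5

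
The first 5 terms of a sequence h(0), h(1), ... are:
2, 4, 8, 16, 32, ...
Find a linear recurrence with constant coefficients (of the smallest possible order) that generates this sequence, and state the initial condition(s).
Look for the lowest-order linear relation among consecutive terms.
Observation: each term is 2× the previous.
Check at n=2: 2·4 = 8. ✓

h(n) = 2 × h(n-1), h(0) = 2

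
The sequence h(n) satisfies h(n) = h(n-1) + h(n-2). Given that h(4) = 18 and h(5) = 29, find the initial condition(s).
Work backwards using h(k) = h(k+2) - h(k+1):
h(3) = h(5) - h(4) = 29 - 18 = 11
h(2) = h(4) - h(3) = 18 - 11 = 7
h(1) = h(3) - h(2) = 11 - 7 = 4
h(0) = h(2) - h(1) = 7 - 4 = 3

h(0) = 3, h(1) = 4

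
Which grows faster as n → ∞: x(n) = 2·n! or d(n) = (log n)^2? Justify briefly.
Comparing growth rates:
Growth-rate hierarchy: log n ≺ any polynomial ≺ any exponential cⁿ (c>1) ≺ n! ≺ nⁿ.
factorial dominates polylogarithmic (log n)^2 asymptotically.

x(n) grows faster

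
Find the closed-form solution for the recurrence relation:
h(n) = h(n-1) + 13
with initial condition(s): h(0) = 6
Recurrence: h(n) = h(n-1) + 13, initial: h(0) = 6.
Each step adds 13, so h(n) = h(0) + 13n = 13n + 6.

h(n) = 13n + 6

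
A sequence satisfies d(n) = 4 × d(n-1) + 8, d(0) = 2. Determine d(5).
Computing step by step:
d(0) = 2
d(1) = 4 × 2 + 8 = 16
d(2) = 4 × 16 + 8 = 72
d(3) = 4 × 72 + 8 = 296
d(4) = 4 × 296 + 8 = 1192
d(5) = 4 × 1192 + 8 = 4776

4776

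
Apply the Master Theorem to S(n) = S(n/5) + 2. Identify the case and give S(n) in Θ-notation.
Master Theorem template: S(n) = a·S(n/b) + f(n).
Here: a=1, b=5, f(n)=2
Compute log_b(a) = log_5(1) = 0.
f(n) = 2 = Θ(1). Case 2: S(n) = Θ(log n).

Case 2: S(n) = Θ(log n)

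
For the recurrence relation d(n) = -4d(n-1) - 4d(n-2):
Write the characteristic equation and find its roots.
Substitute d(n) = rⁿ and divide through by rⁿ⁻²: r² + 4r + 4 = 0
Factor: (r + 2)² = 0, so r = -2 (double root).
General solution: d(n) = (A + Bn)·(-2)ⁿ

Characteristic: r² + 4r + 4 = 0, Roots: r = -2 (double root)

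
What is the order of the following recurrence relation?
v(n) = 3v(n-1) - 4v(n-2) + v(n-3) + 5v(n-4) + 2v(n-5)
The order is the largest lag k for which v(n-k) appears. Here the deepest term is v(n-5), so the order is 5.

Order 5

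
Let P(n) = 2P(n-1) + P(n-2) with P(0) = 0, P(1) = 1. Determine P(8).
Computing the sequence terms:
0, 1, 2, 5, 12, 29, 70, 169, 408

408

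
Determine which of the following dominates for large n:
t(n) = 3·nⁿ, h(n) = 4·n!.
Comparing growth rates:
Growth-rate hierarchy: log n ≺ any polynomial ≺ any exponential cⁿ (c>1) ≺ n! ≺ nⁿ.
super-exponential nⁿ dominates factorial asymptotically.

t(n) grows faster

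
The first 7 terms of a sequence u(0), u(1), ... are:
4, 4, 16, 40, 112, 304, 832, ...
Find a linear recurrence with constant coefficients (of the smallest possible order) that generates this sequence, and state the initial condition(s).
Look for the lowest-order linear relation among consecutive terms.
Observation: u(n) - 2·u(n-1) - (2)·u(n-2) = 0 holds for the shown terms, and no order-1 relation u(n) = α·u(n-1) + β fits.
Check at n=3: 2·16 + (2)·4 = 40. ✓

u(n) = 2u(n-1) + 2u(n-2), u(0) = 4, u(1) = 4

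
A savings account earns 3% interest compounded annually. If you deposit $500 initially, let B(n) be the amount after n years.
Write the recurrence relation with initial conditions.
Each year the balance grows by 3%, i.e. is multiplied by 1 + 3/100 = 1.03, so B(n) = 1.03 × B(n-1). The initial deposit gives B(0) = 500.
Unrolling gives the closed form B(n) = 500 × (1.03)ⁿ.

B(n) = 1.03 × B(n-1), B(0) = 500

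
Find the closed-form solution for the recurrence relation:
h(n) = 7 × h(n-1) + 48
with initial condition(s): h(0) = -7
Recurrence: h(n) = 7 × h(n-1) + 48, initial: h(0) = -7.
Try h(n) = A·7ⁿ + C. Substituting: A·7ⁿ + C = 7(A·7ⁿ⁻¹ + C) + 48 = A·7ⁿ + 7C + 48, so C = 7C + 48, giving C = -8. Then h(0) = A - 8 = -7 gives A = 1.

h(n) = 7ⁿ - 8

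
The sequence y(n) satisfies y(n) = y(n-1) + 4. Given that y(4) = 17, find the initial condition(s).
y(4) = y(0) + 4·4, so y(0) = 17 - 16 = 1.

y(0) = 1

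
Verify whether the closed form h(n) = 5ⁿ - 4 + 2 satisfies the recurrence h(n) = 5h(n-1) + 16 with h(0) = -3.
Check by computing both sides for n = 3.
From the recurrence with h(0) = -3:
  h(0) = -3, h(1) = 1, h(2) = 21, h(3) = 121
  so the recurrence gives h(3) = 121.
From the proposed closed form h(n) = 5ⁿ - 4 + 2:
  h(3) = 123.
The recurrence gives 121 but the closed form gives 123, so the closed form does not satisfy the recurrence.

No, the closed form is incorrect.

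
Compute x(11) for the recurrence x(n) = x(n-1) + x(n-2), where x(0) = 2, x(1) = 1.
Computing the sequence terms:
2, 1, 3, 4, 7, 11, 18, 29, 47, 76, 123, 199

199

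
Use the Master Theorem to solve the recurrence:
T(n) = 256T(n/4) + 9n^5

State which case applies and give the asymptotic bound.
Master Theorem template: T(n) = a·T(n/b) + f(n).
Here: a=256, b=4, f(n)=9n^5
Compute log_b(a) = log_4(256) = 4.
f(n) = 9n^5 = Ω(n^(4+ε)) with ε = 1, and the regularity condition holds (a·f(n/b) = (a/b^5)·f(n) with a/b^5 = 4^-1 < 1). Case 3: T(n) = Θ(f(n)) = Θ(n^5).

Case 3: T(n) = Θ(n^5)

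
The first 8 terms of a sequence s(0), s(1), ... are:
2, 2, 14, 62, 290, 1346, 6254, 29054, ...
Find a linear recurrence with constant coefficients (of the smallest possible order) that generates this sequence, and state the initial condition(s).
Look for the lowest-order linear relation among consecutive terms.
Observation: s(n) - 4·s(n-1) - (3)·s(n-2) = 0 holds for the shown terms, and no order-1 relation s(n) = α·s(n-1) + β fits.
Check at n=3: 4·14 + (3)·2 = 62. ✓

s(n) = 4s(n-1) + 3s(n-2), s(0) = 2, s(1) = 2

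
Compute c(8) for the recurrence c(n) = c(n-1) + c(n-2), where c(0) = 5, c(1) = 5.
Computing the sequence terms:
5, 5, 10, 15, 25, 40, 65, 105, 170

170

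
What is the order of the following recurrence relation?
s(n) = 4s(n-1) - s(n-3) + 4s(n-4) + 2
The order is the largest lag k for which s(n-k) appears. Here the deepest term is s(n-4) (the 2 term is non-homogeneous and does not affect the order), so the order is 4.

Order 4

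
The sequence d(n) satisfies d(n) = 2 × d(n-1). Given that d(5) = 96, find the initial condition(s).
In general d(n) = 2ⁿ · d(0). At n = 5: d(0) = d(5) / 2^5 = 96 / 32 = 3.

d(0) = 3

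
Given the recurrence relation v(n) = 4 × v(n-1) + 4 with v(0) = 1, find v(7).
Computing step by step:
v(0) = 1
v(1) = 4 × 1 + 4 = 8
v(2) = 4 × 8 + 4 = 36
v(3) = 4 × 36 + 4 = 148
v(4) = 4 × 148 + 4 = 596
v(5) = 4 × 596 + 4 = 2388
v(6) = 4 × 2388 + 4 = 9556
v(7) = 4 × 9556 + 4 = 38228

38228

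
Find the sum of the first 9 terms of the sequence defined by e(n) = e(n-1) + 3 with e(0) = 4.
Computing the sequence terms: 4, 7, 10, 13, 16, 19, 22, 25, 28
Adding these values together:

144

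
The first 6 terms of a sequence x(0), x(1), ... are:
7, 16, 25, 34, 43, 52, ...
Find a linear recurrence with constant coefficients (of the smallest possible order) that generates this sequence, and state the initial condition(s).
Look for the lowest-order linear relation among consecutive terms.
Observation: consecutive differences are constant (= 9).
Check at n=2: 1·16 + 9 = 25. ✓

x(n) = x(n-1) + 9, x(0) = 7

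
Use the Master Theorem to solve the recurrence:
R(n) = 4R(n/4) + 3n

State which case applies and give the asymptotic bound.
Master Theorem template: R(n) = a·R(n/b) + f(n).
Here: a=4, b=4, f(n)=3n
Compute log_b(a) = log_4(4) = 1.
f(n) = 3n = Θ(n). Case 2: R(n) = Θ(n log n).

Case 2: R(n) = Θ(n log n)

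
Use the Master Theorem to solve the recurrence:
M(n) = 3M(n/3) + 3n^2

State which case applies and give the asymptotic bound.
Master Theorem template: M(n) = a·M(n/b) + f(n).
Here: a=3, b=3, f(n)=3n^2
Compute log_b(a) = log_3(3) = 1.
f(n) = 3n^2 = Ω(n^(1+ε)) with ε = 1, and the regularity condition holds (a·f(n/b) = (a/b^2)·f(n) with a/b^2 = 3^-1 < 1). Case 3: M(n) = Θ(f(n)) = Θ(n^2).

Case 3: M(n) = Θ(n^2)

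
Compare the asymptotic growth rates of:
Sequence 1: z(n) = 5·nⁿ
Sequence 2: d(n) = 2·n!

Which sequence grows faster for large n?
Comparing growth rates:
Growth-rate hierarchy: log n ≺ any polynomial ≺ any exponential cⁿ (c>1) ≺ n! ≺ nⁿ.
super-exponential nⁿ dominates factorial asymptotically.

z(n) grows faster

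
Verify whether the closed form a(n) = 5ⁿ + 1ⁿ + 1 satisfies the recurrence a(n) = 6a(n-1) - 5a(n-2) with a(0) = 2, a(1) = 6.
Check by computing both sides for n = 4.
From the recurrence with a(0) = 2, a(1) = 6:
  a(0) = 2, a(1) = 6, a(2) = 26, a(3) = 126, a(4) = 626
  so the recurrence gives a(4) = 626.
From the proposed closed form a(n) = 5ⁿ + 1ⁿ + 1:
  a(4) = 627.
The recurrence gives 626 but the closed form gives 627, so the closed form does not satisfy the recurrence.

No, the closed form is incorrect.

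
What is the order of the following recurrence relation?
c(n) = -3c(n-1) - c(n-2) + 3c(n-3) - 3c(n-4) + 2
The order is the largest lag k for which c(n-k) appears. Here the deepest term is c(n-4) (the 2 term is non-homogeneous and does not affect the order), so the order is 4.

Order 4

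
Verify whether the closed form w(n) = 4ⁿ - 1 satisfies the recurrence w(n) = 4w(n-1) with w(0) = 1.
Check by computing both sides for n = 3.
From the recurrence with w(0) = 1:
  w(0) = 1, w(1) = 4, w(2) = 16, w(3) = 64
  so the recurrence gives w(3) = 64.
From the proposed closed form w(n) = 4ⁿ - 1:
  w(3) = 63.
The recurrence gives 64 but the closed form gives 63, so the closed form does not satisfy the recurrence.

No, the closed form is incorrect.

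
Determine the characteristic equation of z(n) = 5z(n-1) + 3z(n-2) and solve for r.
Substitute z(n) = rⁿ and divide through by rⁿ⁻²: r² - 5r - 3 = 0
Discriminant: 5² + 4·3 = 37, not a perfect square, so by the quadratic formula r = (5 ± √37)/2.
General solution: z(n) = A·r₁ⁿ + B·r₂ⁿ where r₁,r₂ = (5 ± √37)/2

Characteristic: r² - 5r - 3 = 0, Roots: r = (5 ± √37)/2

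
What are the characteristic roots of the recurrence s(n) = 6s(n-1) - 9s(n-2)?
Substitute s(n) = rⁿ and divide through by rⁿ⁻²: r² - 6r + 9 = 0
Factor: (r - 3)² = 0, so r = 3 (double root).
General solution: s(n) = (A + Bn)·3ⁿ

Characteristic: r² - 6r + 9 = 0, Roots: r = 3 (double root)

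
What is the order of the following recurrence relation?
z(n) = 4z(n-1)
The order is the largest lag k for which z(n-k) appears. Here the deepest term is z(n-1), so the order is 1.

Order 1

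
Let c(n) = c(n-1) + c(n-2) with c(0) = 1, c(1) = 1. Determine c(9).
Computing the sequence terms:
1, 1, 2, 3, 5, 8, 13, 21, 34, 55

55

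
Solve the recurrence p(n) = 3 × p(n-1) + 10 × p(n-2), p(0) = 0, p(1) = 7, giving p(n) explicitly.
Recurrence: p(n) = 3 × p(n-1) + 10 × p(n-2), initial: p(0) = 0, p(1) = 7.
Characteristic equation: r² - 3r - 10 = 0, which factors as (r - 5)(r + 2) = 0, so r = 5, -2. General solution p(n) = A·5ⁿ + B·(-2)ⁿ. From p(0) = 0: A + B = 0. From p(1) = 7: 5A - 2B = 7. Solving gives A = 1, B = -1.

p(n) = 5ⁿ - (-2)ⁿ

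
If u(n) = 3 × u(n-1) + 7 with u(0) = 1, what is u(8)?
Computing step by step:
u(0) = 1
u(1) = 3 × 1 + 7 = 10
u(2) = 3 × 10 + 7 = 37
u(3) = 3 × 37 + 7 = 118
u(4) = 3 × 118 + 7 = 361
u(5) = 3 × 361 + 7 = 1090
u(6) = 3 × 1090 + 7 = 3277
u(7) = 3 × 3277 + 7 = 9838
u(8) = 3 × 9838 + 7 = 29521

29521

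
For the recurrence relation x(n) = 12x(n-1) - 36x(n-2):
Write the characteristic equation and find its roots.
Substitute x(n) = rⁿ and divide through by rⁿ⁻²: r² - 12r + 36 = 0
Factor: (r - 6)² = 0, so r = 6 (double root).
General solution: x(n) = (A + Bn)·6ⁿ

Characteristic: r² - 12r + 36 = 0, Roots: r = 6 (double root)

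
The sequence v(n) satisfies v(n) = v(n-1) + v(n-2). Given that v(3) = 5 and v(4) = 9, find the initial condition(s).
Work backwards using v(k) = v(k+2) - v(k+1):
v(2) = v(4) - v(3) = 9 - 5 = 4
v(1) = v(3) - v(2) = 5 - 4 = 1
v(0) = v(2) - v(1) = 4 - 1 = 3

v(0) = 3, v(1) = 1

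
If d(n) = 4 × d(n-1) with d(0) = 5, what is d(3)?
Computing step by step:
d(0) = 5
d(1) = 4 × 5 = 20
d(2) = 4 × 20 = 80
d(3) = 4 × 80 = 320

320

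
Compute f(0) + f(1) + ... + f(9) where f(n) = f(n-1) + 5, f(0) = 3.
Computing the sequence terms: 3, 8, 13, 18, 23, 28, 33, 38, 43, 48
Adding these values together:

255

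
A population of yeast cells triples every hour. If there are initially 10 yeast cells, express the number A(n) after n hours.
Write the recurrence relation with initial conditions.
Each hour multiplies the count by 3, so the count after n hours depends only on the count after n-1 hours: A(n) = 3 × A(n-1). The starting count gives A(0) = 10.
Unrolling n times gives the closed form A(n) = 10 × 3ⁿ.

A(n) = 3 × A(n-1), A(0) = 10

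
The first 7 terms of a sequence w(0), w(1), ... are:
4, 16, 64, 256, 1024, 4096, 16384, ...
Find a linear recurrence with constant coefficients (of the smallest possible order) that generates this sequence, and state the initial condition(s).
Look for the lowest-order linear relation among consecutive terms.
Observation: each term is 4× the previous.
Check at n=2: 4·16 = 64. ✓

w(n) = 4 × w(n-1), w(0) = 4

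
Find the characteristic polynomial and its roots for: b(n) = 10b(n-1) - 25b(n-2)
Substitute b(n) = rⁿ and divide through by rⁿ⁻²: r² - 10r + 25 = 0
Factor: (r - 5)² = 0, so r = 5 (double root).
General solution: b(n) = (A + Bn)·5ⁿ

Characteristic: r² - 10r + 25 = 0, Roots: r = 5 (double root)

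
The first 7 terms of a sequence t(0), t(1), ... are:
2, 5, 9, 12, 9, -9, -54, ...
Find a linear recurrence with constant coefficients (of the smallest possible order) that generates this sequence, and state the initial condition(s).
Look for the lowest-order linear relation among consecutive terms.
Observation: t(n) - 3·t(n-1) - (-3)·t(n-2) = 0 holds for the shown terms, and no order-1 relation t(n) = α·t(n-1) + β fits.
Check at n=3: 3·9 + (-3)·5 = 12. ✓

t(n) = 3t(n-1) - 3t(n-2), t(0) = 2, t(1) = 5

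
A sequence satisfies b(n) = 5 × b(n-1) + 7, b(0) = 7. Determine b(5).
Computing step by step:
b(0) = 7
b(1) = 5 × 7 + 7 = 42
b(2) = 5 × 42 + 7 = 217
b(3) = 5 × 217 + 7 = 1092
b(4) = 5 × 1092 + 7 = 5467
b(5) = 5 × 5467 + 7 = 27342

27342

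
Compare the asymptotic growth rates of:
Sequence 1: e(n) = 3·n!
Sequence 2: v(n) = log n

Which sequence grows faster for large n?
Comparing growth rates:
Growth-rate hierarchy: log n ≺ any polynomial ≺ any exponential cⁿ (c>1) ≺ n! ≺ nⁿ.
factorial dominates logarithmic asymptotically.

e(n) grows faster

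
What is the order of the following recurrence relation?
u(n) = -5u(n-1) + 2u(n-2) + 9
The order is the largest lag k for which u(n-k) appears. Here the deepest term is u(n-2) (the 9 term is non-homogeneous and does not affect the order), so the order is 2.

Order 2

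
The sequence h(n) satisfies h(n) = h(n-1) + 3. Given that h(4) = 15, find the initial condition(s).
h(4) = h(0) + 4·3, so h(0) = 15 - 12 = 3.

h(0) = 3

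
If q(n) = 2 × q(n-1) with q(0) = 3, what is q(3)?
Computing step by step:
q(0) = 3
q(1) = 2 × 3 = 6
q(2) = 2 × 6 = 12
q(3) = 2 × 12 = 24

24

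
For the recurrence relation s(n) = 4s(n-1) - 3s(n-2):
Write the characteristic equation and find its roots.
Substitute s(n) = rⁿ and divide through by rⁿ⁻²: r² - 4r + 3 = 0
Factor: (r - 1)(r - 3) = 0, so r = 1, 3.
General solution: s(n) = A·1ⁿ + B·3ⁿ

Characteristic: r² - 4r + 3 = 0, Roots: r = 1, 3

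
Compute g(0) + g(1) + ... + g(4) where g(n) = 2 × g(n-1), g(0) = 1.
Computing the sequence terms: 1, 2, 4, 8, 16
Adding these values together:

31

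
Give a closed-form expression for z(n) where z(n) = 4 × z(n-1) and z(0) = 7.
Recurrence: z(n) = 4 × z(n-1), initial: z(0) = 7.
Each term is 4 times the previous, so this is geometric with ratio 4. After n steps: z(n) = z(0)·4ⁿ = 7·4ⁿ.

z(n) = 7·4ⁿ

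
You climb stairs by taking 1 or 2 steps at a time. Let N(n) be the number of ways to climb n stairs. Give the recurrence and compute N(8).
Condition on the size of the last step (1 to 2): before it there were n-1, …, n-2 stairs climbed, and these cases are disjoint, so N(n) = N(n-1) + N(n-2) (Fibonacci-type sequence).
Initial conditions by direct count (compositions of i into parts ≤ 2): N(1) = 1; N(2) = 2.
Iterating the recurrence: N(3) = 3, N(4) = 5, N(5) = 8, N(6) = 13, N(7) = 21, N(8) = 34.

N(n) = N(n-1) + N(n-2), N(1) = 1, N(2) = 2; N(8) = 34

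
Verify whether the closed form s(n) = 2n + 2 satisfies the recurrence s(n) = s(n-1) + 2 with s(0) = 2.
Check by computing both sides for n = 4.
From the recurrence with s(0) = 2:
  s(0) = 2, s(1) = 4, s(2) = 6, s(3) = 8, s(4) = 10
  so the recurrence gives s(4) = 10.
From the proposed closed form s(n) = 2n + 2:
  s(4) = 10.
Both sides give 10 at n = 4, and the initial condition(s) match, so the closed form is consistent.

Yes, the closed form is correct.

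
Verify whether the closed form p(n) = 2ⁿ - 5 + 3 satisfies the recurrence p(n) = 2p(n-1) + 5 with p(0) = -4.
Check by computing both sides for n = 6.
From the recurrence with p(0) = -4:
  p(0) = -4, p(1) = -3, p(2) = -1, p(3) = 3, p(4) = 11, p(5) = 27, p(6) = 59
  so the recurrence gives p(6) = 59.
From the proposed closed form p(n) = 2ⁿ - 5 + 3:
  p(6) = 62.
The recurrence gives 59 but the closed form gives 62, so the closed form does not satisfy the recurrence.

No, the closed form is incorrect.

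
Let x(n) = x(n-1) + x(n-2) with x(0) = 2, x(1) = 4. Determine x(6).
Computing the sequence terms:
2, 4, 6, 10, 16, 26, 42

42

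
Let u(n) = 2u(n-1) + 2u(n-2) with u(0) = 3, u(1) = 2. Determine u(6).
Computing the sequence terms:
3, 2, 10, 24, 68, 184, 504

504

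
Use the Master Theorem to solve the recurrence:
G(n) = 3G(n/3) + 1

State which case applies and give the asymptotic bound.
Master Theorem template: G(n) = a·G(n/b) + f(n).
Here: a=3, b=3, f(n)=1
Compute log_b(a) = log_3(3) = 1.
f(n) = 1 = O(n^(1-ε)) with ε = 1. Case 1: G(n) = Θ(n^log_b(a)) = Θ(n).

Case 1: G(n) = Θ(n)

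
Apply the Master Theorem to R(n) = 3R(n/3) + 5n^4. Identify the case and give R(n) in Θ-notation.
Master Theorem template: R(n) = a·R(n/b) + f(n).
Here: a=3, b=3, f(n)=5n^4
Compute log_b(a) = log_3(3) = 1.
f(n) = 5n^4 = Ω(n^(1+ε)) with ε = 3, and the regularity condition holds (a·f(n/b) = (a/b^4)·f(n) with a/b^4 = 3^-3 < 1). Case 3: R(n) = Θ(f(n)) = Θ(n^4).

Case 3: R(n) = Θ(n^4)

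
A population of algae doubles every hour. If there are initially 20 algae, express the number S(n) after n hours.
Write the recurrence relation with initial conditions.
Each hour multiplies the count by 2, so the count after n hours depends only on the count after n-1 hours: S(n) = 2 × S(n-1). The starting count gives S(0) = 20.
Unrolling n times gives the closed form S(n) = 20 × 2ⁿ.

S(n) = 2 × S(n-1), S(0) = 20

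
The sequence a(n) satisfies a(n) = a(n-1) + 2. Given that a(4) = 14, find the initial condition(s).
a(4) = a(0) + 4·2, so a(0) = 14 - 8 = 6.

a(0) = 6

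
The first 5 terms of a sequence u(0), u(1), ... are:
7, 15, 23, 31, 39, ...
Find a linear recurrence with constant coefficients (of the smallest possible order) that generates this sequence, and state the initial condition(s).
Look for the lowest-order linear relation among consecutive terms.
Observation: consecutive differences are constant (= 8).
Check at n=2: 1·15 + 8 = 23. ✓

u(n) = u(n-1) + 8, u(0) = 7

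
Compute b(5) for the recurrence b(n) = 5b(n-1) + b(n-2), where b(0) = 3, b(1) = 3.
Computing the sequence terms:
3, 3, 18, 93, 483, 2508

2508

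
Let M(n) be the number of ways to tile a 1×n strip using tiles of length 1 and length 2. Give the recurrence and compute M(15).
Condition on the last tile: it has length 1 (leaving a 1×(n-1) strip) or length 2 (leaving a 1×(n-2) strip), so M(n) = M(n-1) + M(n-2) (order-2 linear recurrence).
For 0 ≤ i < 2 only unit tiles fit, so M(i) = 1.
Iterating the recurrence: M(2) = 2, M(3) = 3, M(4) = 5, M(5) = 8, M(6) = 13, M(7) = 21, M(8) = 34, M(9) = 55, M(10) = 89, M(11) = 144, M(12) = 233, M(13) = 377, M(14) = 610, M(15) = 987.

M(n) = M(n-1) + M(n-2), with M(i) = 1 for 0 ≤ i < 2; M(15) = 987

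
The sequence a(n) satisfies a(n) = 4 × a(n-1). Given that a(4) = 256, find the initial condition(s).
In general a(n) = 4ⁿ · a(0). At n = 4: a(0) = a(4) / 4^4 = 256 / 256 = 1.

a(0) = 1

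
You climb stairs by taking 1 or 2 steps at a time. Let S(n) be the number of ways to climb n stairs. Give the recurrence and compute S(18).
Condition on the size of the last step (1 to 2): before it there were n-1, …, n-2 stairs climbed, and these cases are disjoint, so S(n) = S(n-1) + S(n-2) (Fibonacci-type sequence).
Initial conditions by direct count (compositions of i into parts ≤ 2): S(1) = 1; S(2) = 2.
Iterating the recurrence: S(3) = 3, S(4) = 5, S(5) = 8, S(6) = 13, S(7) = 21, S(8) = 34, S(9) = 55, S(10) = 89, S(11) = 144, S(12) = 233, S(13) = 377, S(14) = 610, S(15) = 987, S(16) = 1597, S(17) = 2584, S(18) = 4181.

S(n) = S(n-1) + S(n-2), S(1) = 1, S(2) = 2; S(18) = 4181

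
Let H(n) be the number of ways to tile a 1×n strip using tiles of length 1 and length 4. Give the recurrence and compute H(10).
Condition on the last tile: it has length 1 (leaving a 1×(n-1) strip) or length 4 (leaving a 1×(n-4) strip), so H(n) = H(n-1) + H(n-4) (order-4 linear recurrence).
For 0 ≤ i < 4 only unit tiles fit, so H(i) = 1.
Iterating the recurrence: H(4) = 2, H(5) = 3, H(6) = 4, H(7) = 5, H(8) = 7, H(9) = 10, H(10) = 14.

H(n) = H(n-1) + H(n-4), with H(i) = 1 for 0 ≤ i < 4; H(10) = 14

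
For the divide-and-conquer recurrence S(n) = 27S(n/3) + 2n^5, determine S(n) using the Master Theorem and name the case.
Master Theorem template: S(n) = a·S(n/b) + f(n).
Here: a=27, b=3, f(n)=2n^5
Compute log_b(a) = log_3(27) = 3.
f(n) = 2n^5 = Ω(n^(3+ε)) with ε = 2, and the regularity condition holds (a·f(n/b) = (a/b^5)·f(n) with a/b^5 = 3^-2 < 1). Case 3: S(n) = Θ(f(n)) = Θ(n^5).

Case 3: S(n) = Θ(n^5)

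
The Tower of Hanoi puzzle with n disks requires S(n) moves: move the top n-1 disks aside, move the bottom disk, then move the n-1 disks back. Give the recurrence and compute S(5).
Moving n disks = move the top n-1 disks aside (S(n-1) moves) + move the largest disk (1 move) + move the n-1 disks back on top (S(n-1) moves), so S(n) = 2S(n-1) + 1, with S(1) = 1 (a single disk takes one move).
First terms: 1, 3, 7, 15, 31, … — each is one less than a power of 2. Indeed S(n) + 1 = 2(S(n-1) + 1) with S(1) + 1 = 2, so S(n) + 1 = 2ⁿ and S(n) = 2ⁿ - 1.
Hence S(5) = 2^5 - 1 = 32 - 1 = 31.

S(n) = 2S(n-1) + 1, S(1) = 1; S(5) = 31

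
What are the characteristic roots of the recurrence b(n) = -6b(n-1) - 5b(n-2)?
Substitute b(n) = rⁿ and divide through by rⁿ⁻²: r² + 6r + 5 = 0
Factor: (r + 1)(r + 5) = 0, so r = -1, -5.
General solution: b(n) = A·(-1)ⁿ + B·(-5)ⁿ

Characteristic: r² + 6r + 5 = 0, Roots: r = -1, -5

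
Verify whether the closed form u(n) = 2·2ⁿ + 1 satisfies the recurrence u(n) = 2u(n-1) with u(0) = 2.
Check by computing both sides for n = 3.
From the recurrence with u(0) = 2:
  u(0) = 2, u(1) = 4, u(2) = 8, u(3) = 16
  so the recurrence gives u(3) = 16.
From the proposed closed form u(n) = 2·2ⁿ + 1:
  u(3) = 17.
The recurrence gives 16 but the closed form gives 17, so the closed form does not satisfy the recurrence.

No, the closed form is incorrect.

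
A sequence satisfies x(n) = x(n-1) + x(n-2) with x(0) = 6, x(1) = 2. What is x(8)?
Computing the sequence terms:
6, 2, 8, 10, 18, 28, 46, 74, 120

120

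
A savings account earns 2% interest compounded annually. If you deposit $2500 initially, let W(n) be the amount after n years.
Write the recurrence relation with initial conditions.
Each year the balance grows by 2%, i.e. is multiplied by 1 + 2/100 = 1.02, so W(n) = 1.02 × W(n-1). The initial deposit gives W(0) = 2500.
Unrolling gives the closed form W(n) = 2500 × (1.02)ⁿ.

W(n) = 1.02 × W(n-1), W(0) = 2500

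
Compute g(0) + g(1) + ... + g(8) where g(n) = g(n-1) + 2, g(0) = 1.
Computing the sequence terms: 1, 3, 5, 7, 9, 11, 13, 15, 17
Adding these values together:

81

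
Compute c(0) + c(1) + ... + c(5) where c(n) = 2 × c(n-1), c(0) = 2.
Computing the sequence terms: 2, 4, 8, 16, 32, 64
Adding these values together:

126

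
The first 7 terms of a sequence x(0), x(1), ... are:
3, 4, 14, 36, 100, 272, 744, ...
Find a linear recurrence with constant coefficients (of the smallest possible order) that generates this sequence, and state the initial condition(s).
Look for the lowest-order linear relation among consecutive terms.
Observation: x(n) - 2·x(n-1) - (2)·x(n-2) = 0 holds for the shown terms, and no order-1 relation x(n) = α·x(n-1) + β fits.
Check at n=3: 2·14 + (2)·4 = 36. ✓

x(n) = 2x(n-1) + 2x(n-2), x(0) = 3, x(1) = 4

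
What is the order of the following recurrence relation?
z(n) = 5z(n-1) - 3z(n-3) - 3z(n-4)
The order is the largest lag k for which z(n-k) appears. Here the deepest term is z(n-4), so the order is 4.

Order 4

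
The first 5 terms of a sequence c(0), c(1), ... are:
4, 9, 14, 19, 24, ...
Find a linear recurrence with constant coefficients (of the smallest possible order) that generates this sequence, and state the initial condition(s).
Look for the lowest-order linear relation among consecutive terms.
Observation: consecutive differences are constant (= 5).
Check at n=2: 1·9 + 5 = 14. ✓

c(n) = c(n-1) + 5, c(0) = 4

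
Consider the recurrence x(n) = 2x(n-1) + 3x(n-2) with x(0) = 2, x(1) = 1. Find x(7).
Computing the sequence terms:
2, 1, 8, 19, 62, 181, 548, 1639

1639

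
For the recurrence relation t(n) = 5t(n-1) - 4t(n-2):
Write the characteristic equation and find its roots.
Substitute t(n) = rⁿ and divide through by rⁿ⁻²: r² - 5r + 4 = 0
Factor: (r - 1)(r - 4) = 0, so r = 1, 4.
General solution: t(n) = A·1ⁿ + B·4ⁿ

Characteristic: r² - 5r + 4 = 0, Roots: r = 1, 4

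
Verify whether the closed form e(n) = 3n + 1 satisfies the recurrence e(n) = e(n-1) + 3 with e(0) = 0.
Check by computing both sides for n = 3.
From the recurrence with e(0) = 0:
  e(0) = 0, e(1) = 3, e(2) = 6, e(3) = 9
  so the recurrence gives e(3) = 9.
From the proposed closed form e(n) = 3n + 1:
  e(3) = 10.
The recurrence gives 9 but the closed form gives 10, so the closed form does not satisfy the recurrence.

No, the closed form is incorrect.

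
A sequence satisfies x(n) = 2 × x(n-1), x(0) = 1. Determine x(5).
Computing step by step:
x(0) = 1
x(1) = 2 × 1 = 2
x(2) = 2 × 2 = 4
x(3) = 2 × 4 = 8
x(4) = 2 × 8 = 16
x(5) = 2 × 16 = 32

32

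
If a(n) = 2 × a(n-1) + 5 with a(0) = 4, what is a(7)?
Computing step by step:
a(0) = 4
a(1) = 2 × 4 + 5 = 13
a(2) = 2 × 13 + 5 = 31
a(3) = 2 × 31 + 5 = 67
a(4) = 2 × 67 + 5 = 139
a(5) = 2 × 139 + 5 = 283
a(6) = 2 × 283 + 5 = 571
a(7) = 2 × 571 + 5 = 1147

1147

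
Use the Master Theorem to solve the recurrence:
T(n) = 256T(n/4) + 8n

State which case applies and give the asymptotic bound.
Master Theorem template: T(n) = a·T(n/b) + f(n).
Here: a=256, b=4, f(n)=8n
Compute log_b(a) = log_4(256) = 4.
f(n) = 8n = O(n^(4-ε)) with ε = 3. Case 1: T(n) = Θ(n^log_b(a)) = Θ(n^4).

Case 1: T(n) = Θ(n^4)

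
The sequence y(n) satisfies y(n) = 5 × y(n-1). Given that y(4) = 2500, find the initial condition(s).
In general y(n) = 5ⁿ · y(0). At n = 4: y(0) = y(4) / 5^4 = 2500 / 625 = 4.

y(0) = 4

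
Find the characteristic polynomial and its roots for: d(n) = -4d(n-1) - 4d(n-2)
Substitute d(n) = rⁿ and divide through by rⁿ⁻²: r² + 4r + 4 = 0
Factor: (r + 2)² = 0, so r = -2 (double root).
General solution: d(n) = (A + Bn)·(-2)ⁿ

Characteristic: r² + 4r + 4 = 0, Roots: r = -2 (double root)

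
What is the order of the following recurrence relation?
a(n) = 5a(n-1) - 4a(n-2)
The order is the largest lag k for which a(n-k) appears. Here the deepest term is a(n-2), so the order is 2.

Order 2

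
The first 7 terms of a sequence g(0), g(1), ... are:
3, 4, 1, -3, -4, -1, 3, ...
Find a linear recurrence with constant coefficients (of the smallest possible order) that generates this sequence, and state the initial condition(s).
Look for the lowest-order linear relation among consecutive terms.
Observation: g(n) - 1·g(n-1) - (-1)·g(n-2) = 0 holds for the shown terms, and no order-1 relation g(n) = α·g(n-1) + β fits.
Check at n=3: 1·1 + (-1)·4 = -3. ✓

g(n) = g(n-1) - g(n-2), g(0) = 3, g(1) = 4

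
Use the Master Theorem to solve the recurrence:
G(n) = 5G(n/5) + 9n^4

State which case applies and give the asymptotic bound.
Master Theorem template: G(n) = a·G(n/b) + f(n).
Here: a=5, b=5, f(n)=9n^4
Compute log_b(a) = log_5(5) = 1.
f(n) = 9n^4 = Ω(n^(1+ε)) with ε = 3, and the regularity condition holds (a·f(n/b) = (a/b^4)·f(n) with a/b^4 = 5^-3 < 1). Case 3: G(n) = Θ(f(n)) = Θ(n^4).

Case 3: G(n) = Θ(n^4)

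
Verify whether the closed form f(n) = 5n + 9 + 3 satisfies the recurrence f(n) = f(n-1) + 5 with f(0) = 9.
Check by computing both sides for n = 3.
From the recurrence with f(0) = 9:
  f(0) = 9, f(1) = 14, f(2) = 19, f(3) = 24
  so the recurrence gives f(3) = 24.
From the proposed closed form f(n) = 5n + 9 + 3:
  f(3) = 27.
The recurrence gives 24 but the closed form gives 27, so the closed form does not satisfy the recurrence.

No, the closed form is incorrect.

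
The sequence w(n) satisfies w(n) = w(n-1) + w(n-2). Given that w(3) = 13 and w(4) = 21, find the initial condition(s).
Work backwards using w(k) = w(k+2) - w(k+1):
w(2) = w(4) - w(3) = 21 - 13 = 8
w(1) = w(3) - w(2) = 13 - 8 = 5
w(0) = w(2) - w(1) = 8 - 5 = 3

w(0) = 3, w(1) = 5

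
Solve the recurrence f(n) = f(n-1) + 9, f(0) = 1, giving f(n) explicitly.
Recurrence: f(n) = f(n-1) + 9, initial: f(0) = 1.
Each step adds 9, so f(n) = f(0) + 9n = 9n + 1.

f(n) = 9n + 1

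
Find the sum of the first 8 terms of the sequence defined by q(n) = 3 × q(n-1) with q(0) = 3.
Computing the sequence terms: 3, 9, 27, 81, 243, 729, 2187, 6561
Adding these values together:

9840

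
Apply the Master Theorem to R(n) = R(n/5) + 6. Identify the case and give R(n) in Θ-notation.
Master Theorem template: R(n) = a·R(n/b) + f(n).
Here: a=1, b=5, f(n)=6
Compute log_b(a) = log_5(1) = 0.
f(n) = 6 = Θ(1). Case 2: R(n) = Θ(log n).

Case 2: R(n) = Θ(log n)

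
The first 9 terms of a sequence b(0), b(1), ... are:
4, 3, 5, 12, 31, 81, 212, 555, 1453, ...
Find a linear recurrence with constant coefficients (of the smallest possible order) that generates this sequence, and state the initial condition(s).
Look for the lowest-order linear relation among consecutive terms.
Observation: b(n) - 3·b(n-1) - (-1)·b(n-2) = 0 holds for the shown terms, and no order-1 relation b(n) = α·b(n-1) + β fits.
Check at n=3: 3·5 + (-1)·3 = 12. ✓

b(n) = 3b(n-1) - b(n-2), b(0) = 4, b(1) = 3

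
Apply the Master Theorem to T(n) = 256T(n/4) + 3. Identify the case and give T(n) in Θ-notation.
Master Theorem template: T(n) = a·T(n/b) + f(n).
Here: a=256, b=4, f(n)=3
Compute log_b(a) = log_4(256) = 4.
f(n) = 3 = O(n^(4-ε)) with ε = 4. Case 1: T(n) = Θ(n^log_b(a)) = Θ(n^4).

Case 1: T(n) = Θ(n^4)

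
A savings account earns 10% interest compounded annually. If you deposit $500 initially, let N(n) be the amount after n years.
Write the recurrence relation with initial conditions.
Each year the balance grows by 10%, i.e. is multiplied by 1 + 10/100 = 1.1, so N(n) = 1.1 × N(n-1). The initial deposit gives N(0) = 500.
Unrolling gives the closed form N(n) = 500 × (1.1)ⁿ.

N(n) = 1.1 × N(n-1), N(0) = 500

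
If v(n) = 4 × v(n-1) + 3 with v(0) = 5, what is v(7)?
Computing step by step:
v(0) = 5
v(1) = 4 × 5 + 3 = 23
v(2) = 4 × 23 + 3 = 95
v(3) = 4 × 95 + 3 = 383
v(4) = 4 × 383 + 3 = 1535
v(5) = 4 × 1535 + 3 = 6143
v(6) = 4 × 6143 + 3 = 24575
v(7) = 4 × 24575 + 3 = 98303

98303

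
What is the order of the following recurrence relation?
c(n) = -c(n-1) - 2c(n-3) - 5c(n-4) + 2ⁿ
The order is the largest lag k for which c(n-k) appears. Here the deepest term is c(n-4) (the 2ⁿ term is non-homogeneous and does not affect the order), so the order is 4.

Order 4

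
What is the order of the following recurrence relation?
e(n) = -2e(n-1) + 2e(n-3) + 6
The order is the largest lag k for which e(n-k) appears. Here the deepest term is e(n-3) (the 6 term is non-homogeneous and does not affect the order), so the order is 3.

Order 3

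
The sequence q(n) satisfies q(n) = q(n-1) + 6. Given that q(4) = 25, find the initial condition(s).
q(4) = q(0) + 4·6, so q(0) = 25 - 24 = 1.

q(0) = 1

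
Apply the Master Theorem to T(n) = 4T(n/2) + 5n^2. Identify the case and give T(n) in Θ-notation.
Master Theorem template: T(n) = a·T(n/b) + f(n).
Here: a=4, b=2, f(n)=5n^2
Compute log_b(a) = log_2(4) = 2.
f(n) = 5n^2 = Θ(n^2). Case 2: T(n) = Θ(n^2 log n).

Case 2: T(n) = Θ(n^2 log n)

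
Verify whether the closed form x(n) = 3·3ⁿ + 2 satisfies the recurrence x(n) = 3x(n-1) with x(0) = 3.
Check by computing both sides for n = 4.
From the recurrence with x(0) = 3:
  x(0) = 3, x(1) = 9, x(2) = 27, x(3) = 81, x(4) = 243
  so the recurrence gives x(4) = 243.
From the proposed closed form x(n) = 3·3ⁿ + 2:
  x(4) = 245.
The recurrence gives 243 but the closed form gives 245, so the closed form does not satisfy the recurrence.

No, the closed form is incorrect.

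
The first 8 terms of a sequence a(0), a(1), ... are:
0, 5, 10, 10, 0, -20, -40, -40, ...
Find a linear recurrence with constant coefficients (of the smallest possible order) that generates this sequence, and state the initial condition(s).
Look for the lowest-order linear relation among consecutive terms.
Observation: a(n) - 2·a(n-1) - (-2)·a(n-2) = 0 holds for the shown terms, and no order-1 relation a(n) = α·a(n-1) + β fits.
Check at n=3: 2·10 + (-2)·5 = 10. ✓

a(n) = 2a(n-1) - 2a(n-2), a(0) = 0, a(1) = 5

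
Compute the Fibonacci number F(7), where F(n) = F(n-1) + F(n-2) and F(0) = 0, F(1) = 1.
Computing the sequence terms:
0, 1, 1, 2, 3, 5, 8, 13

13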